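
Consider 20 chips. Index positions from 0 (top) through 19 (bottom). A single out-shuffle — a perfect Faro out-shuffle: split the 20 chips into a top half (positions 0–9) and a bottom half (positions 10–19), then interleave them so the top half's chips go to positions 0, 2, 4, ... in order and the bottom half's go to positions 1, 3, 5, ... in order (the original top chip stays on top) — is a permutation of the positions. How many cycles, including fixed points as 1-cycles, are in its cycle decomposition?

Trace each unvisited position around until it returns:
(0) (1 2 4 8 16 13 ... len 18) (19)
3 cycles in total.

3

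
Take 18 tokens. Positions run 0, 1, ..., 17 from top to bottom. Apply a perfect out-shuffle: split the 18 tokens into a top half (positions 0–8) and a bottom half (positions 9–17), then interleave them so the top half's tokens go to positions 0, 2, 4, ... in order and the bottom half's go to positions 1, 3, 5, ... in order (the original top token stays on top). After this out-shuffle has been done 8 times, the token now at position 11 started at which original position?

Work backwards from position 11, undoing one out-shuffle at a time:
11 ← 14 ← 7 ← 12 ← 6 ← 3 ← 10 ← 5 ← 11
So the token now at position 11 started at position 11.

11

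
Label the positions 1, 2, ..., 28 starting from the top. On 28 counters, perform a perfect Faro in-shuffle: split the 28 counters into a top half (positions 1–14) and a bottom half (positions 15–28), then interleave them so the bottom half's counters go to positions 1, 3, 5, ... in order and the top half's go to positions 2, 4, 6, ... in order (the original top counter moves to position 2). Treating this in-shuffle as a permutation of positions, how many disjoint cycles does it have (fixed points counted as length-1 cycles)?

1

Trace each unvisited position around until it returns:
(1 2 4 8 16 3 ... len 28)
1 cycle in total.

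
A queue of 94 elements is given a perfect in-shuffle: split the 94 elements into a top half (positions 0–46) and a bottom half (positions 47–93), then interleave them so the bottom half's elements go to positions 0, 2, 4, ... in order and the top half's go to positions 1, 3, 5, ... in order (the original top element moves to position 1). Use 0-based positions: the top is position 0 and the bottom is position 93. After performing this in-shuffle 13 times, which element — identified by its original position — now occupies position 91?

55

Work backwards from position 91, undoing one in-shuffle at a time:
91 ← 45 ← 22 ← 58 ← 76 ← ... ← 55 (13 steps).
So the element now at position 91 started at position 55.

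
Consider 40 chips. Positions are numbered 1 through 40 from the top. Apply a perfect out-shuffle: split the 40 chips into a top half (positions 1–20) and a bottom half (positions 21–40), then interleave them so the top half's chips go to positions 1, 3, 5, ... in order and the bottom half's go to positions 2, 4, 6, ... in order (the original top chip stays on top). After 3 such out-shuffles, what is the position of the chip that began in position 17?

12

Track the chip's position through each out-shuffle:
17 → 33 → 26 → 12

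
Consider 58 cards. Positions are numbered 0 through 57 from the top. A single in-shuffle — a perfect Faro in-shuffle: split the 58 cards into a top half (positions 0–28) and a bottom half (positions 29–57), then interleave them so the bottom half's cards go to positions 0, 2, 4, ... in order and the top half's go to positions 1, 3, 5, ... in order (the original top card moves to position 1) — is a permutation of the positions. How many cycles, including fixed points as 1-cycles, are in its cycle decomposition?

Trace each unvisited position around until it returns:
(0 1 3 7 15 31 ... len 58)
1 cycle in total.

1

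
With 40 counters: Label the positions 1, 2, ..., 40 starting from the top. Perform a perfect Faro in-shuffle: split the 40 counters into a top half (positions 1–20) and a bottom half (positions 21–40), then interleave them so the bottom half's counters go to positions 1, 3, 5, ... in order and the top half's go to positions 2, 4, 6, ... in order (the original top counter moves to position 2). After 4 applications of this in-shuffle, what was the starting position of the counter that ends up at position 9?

39

Work backwards from position 9, undoing one in-shuffle at a time:
9 ← 25 ← 33 ← 37 ← 39
So the counter now at position 9 started at position 39.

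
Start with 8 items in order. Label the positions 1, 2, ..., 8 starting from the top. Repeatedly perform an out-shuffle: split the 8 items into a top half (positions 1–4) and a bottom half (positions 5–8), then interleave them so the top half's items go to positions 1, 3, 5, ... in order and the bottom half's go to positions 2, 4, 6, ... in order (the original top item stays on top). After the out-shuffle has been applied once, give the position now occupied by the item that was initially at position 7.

6

Track the item's position through each out-shuffle:
7 → 6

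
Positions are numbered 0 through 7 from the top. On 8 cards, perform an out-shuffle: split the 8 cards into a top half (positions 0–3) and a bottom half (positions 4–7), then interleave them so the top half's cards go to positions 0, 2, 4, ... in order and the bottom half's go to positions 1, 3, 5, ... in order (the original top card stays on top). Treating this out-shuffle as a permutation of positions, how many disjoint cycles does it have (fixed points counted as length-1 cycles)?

4

Trace each unvisited position around until it returns:
(0) (1 2 4) (3 6 5) (7)
4 cycles in total.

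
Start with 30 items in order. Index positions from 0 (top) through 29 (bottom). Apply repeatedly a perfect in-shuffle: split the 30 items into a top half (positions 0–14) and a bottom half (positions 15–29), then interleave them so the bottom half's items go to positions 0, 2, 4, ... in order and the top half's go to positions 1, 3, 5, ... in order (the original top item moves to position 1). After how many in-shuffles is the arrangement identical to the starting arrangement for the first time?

The in-shuffle permutes the 30 positions with cycle lengths [5, 5, 5, 5, 5, 5].
Every item is home exactly when every cycle has completed a whole number of laps, i.e. after lcm(5) = 5 in-shuffles.

5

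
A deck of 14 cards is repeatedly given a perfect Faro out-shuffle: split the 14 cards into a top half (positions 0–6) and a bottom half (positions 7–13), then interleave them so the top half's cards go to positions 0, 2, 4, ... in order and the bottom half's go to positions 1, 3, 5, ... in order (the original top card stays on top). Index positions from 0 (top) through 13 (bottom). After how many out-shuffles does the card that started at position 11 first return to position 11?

12

Follow position 11 under repeated out-shuffles:
11 → 9 → 5 → 10 → 7 → 1 → 2 → 4 → 8 → 3 → 6 → 12 → 11
It first returns after 12 out-shuffles.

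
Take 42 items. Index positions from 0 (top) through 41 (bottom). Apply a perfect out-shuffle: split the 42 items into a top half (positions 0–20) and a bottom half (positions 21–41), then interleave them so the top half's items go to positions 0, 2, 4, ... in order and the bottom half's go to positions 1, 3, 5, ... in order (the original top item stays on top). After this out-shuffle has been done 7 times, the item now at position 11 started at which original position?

35

Work backwards from position 11, undoing one out-shuffle at a time:
11 ← 26 ← 13 ← 27 ← 34 ← 17 ← 29 ← 35
So the item now at position 11 started at position 35.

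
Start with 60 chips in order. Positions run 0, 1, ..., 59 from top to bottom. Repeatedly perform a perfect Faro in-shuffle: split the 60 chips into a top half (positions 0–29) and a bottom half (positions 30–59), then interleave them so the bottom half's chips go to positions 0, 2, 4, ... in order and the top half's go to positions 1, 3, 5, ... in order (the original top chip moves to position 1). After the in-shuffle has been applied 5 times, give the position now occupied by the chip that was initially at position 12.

Track the chip's position through each in-shuffle:
12 → 25 → 51 → 42 → 24 → 49

49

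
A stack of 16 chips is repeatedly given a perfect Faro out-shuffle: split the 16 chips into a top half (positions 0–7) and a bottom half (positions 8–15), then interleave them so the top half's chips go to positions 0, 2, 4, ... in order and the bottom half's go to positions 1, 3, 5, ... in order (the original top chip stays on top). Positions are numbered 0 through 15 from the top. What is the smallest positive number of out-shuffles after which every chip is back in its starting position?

4

The out-shuffle permutes the 16 positions with cycle lengths [1, 1, 2, 4, 4, 4].
Every chip is home exactly when every cycle has completed a whole number of laps, i.e. after lcm(1, 2, 4) = 4 out-shuffles.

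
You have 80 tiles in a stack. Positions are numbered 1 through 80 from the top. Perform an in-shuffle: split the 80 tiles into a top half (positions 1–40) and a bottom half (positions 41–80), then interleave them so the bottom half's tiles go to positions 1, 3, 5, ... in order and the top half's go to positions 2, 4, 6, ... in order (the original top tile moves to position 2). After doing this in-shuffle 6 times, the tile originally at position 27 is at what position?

Track the tile's position through each in-shuffle:
27 → 54 → 27 → 54 → 27 → 54 → 27

27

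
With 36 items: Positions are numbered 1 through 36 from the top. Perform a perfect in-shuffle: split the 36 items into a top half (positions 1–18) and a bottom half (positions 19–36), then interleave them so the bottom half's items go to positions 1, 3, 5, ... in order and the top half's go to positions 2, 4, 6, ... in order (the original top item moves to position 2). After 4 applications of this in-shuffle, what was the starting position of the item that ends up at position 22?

Work backwards from position 22, undoing one in-shuffle at a time:
22 ← 11 ← 24 ← 12 ← 6
So the item now at position 22 started at position 6.

6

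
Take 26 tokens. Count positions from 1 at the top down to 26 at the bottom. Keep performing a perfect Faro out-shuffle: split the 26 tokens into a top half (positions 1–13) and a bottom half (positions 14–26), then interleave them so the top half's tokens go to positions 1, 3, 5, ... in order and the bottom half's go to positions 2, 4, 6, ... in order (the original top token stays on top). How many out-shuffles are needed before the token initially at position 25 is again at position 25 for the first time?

Follow position 25 under repeated out-shuffles:
25 → 24 → 22 → 18 → 10 → 19 → 12 → 23 → 20 → 14 → 2 → 3 → 5 → 9 → 17 → 8 → 15 → 4 → 7 → 13 → 25
It first returns after 20 out-shuffles.

20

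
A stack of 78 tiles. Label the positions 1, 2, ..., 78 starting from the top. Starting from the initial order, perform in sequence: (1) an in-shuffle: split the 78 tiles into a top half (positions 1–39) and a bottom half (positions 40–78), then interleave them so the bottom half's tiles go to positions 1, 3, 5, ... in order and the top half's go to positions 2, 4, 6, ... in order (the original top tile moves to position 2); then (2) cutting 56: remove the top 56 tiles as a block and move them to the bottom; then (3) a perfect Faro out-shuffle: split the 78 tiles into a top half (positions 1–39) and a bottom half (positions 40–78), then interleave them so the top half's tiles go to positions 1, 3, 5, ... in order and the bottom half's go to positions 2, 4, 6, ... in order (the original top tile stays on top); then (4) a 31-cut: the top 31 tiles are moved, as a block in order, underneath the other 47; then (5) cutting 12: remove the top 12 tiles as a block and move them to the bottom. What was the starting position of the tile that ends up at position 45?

11

Undo the operations in reverse order, starting from position 45:
  undo op 5 (cut 12): 45 ← 57
  undo op 4 (cut 31): 57 ← 10
  undo op 3 (out-shuffle, from bottom half): 10 ← 44
  undo op 2 (cut 56): 44 ← 22
  undo op 1 (in-shuffle, from top half): 22 ← 11
So the tile at position 45 came from original position 11.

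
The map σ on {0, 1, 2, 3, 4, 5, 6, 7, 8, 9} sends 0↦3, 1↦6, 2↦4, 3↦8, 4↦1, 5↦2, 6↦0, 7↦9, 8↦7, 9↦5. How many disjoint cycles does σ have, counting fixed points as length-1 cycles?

Cycle decomposition: (0 3 8 7 9 5 2 4 1 6).
1 cycle.

1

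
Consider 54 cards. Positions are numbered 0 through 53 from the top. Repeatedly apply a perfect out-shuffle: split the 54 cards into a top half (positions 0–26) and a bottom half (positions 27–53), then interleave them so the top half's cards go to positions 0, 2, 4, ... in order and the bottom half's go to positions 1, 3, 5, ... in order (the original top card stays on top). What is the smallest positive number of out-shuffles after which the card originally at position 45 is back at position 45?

52

Follow position 45 under repeated out-shuffles:
45 → 37 → 21 → 42 → 31 → 9 → 18 → 36 → ... → 45 (length 52)
It first returns after 52 out-shuffles.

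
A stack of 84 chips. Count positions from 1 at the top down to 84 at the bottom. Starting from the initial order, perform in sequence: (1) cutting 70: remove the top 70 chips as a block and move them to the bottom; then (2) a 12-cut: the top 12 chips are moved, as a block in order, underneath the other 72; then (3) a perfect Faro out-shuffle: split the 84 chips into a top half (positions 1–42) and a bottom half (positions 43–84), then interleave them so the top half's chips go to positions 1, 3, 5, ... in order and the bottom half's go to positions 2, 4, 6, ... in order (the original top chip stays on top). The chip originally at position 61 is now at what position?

42

Track the chip from position 61 forward through each operation:
  after op 1 (cut 70): 61 → 75
  after op 2 (cut 12): 75 → 63
  after op 3 (out-shuffle): 63 → 42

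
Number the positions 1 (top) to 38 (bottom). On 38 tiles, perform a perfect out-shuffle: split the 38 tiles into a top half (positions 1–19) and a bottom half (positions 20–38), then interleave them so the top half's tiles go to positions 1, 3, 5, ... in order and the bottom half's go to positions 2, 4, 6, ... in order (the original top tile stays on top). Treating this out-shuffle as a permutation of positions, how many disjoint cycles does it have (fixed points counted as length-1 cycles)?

3

Trace each unvisited position around until it returns:
(1) (2 3 5 9 17 33 ... len 36) (38)
3 cycles in total.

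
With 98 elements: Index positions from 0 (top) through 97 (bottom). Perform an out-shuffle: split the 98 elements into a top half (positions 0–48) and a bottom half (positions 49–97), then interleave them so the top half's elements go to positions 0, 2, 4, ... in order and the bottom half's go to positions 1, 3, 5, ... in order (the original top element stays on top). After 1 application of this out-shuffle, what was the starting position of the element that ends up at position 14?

7

Work backwards from position 14, undoing one out-shuffle at a time:
14 ← 7
So the element now at position 14 started at position 7.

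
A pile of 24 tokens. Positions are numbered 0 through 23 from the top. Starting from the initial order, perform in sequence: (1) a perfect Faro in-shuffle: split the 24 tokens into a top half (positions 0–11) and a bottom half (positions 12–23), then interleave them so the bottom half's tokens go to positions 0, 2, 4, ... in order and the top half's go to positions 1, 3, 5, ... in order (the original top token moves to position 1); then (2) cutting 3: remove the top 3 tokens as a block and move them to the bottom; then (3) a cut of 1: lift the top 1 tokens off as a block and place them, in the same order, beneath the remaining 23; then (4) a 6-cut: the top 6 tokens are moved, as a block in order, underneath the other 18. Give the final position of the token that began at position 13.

16

Track the token from position 13 forward through each operation:
  after op 1 (in-shuffle): 13 → 2
  after op 2 (cut 3): 2 → 23
  after op 3 (cut 1): 23 → 22
  after op 4 (cut 6): 22 → 16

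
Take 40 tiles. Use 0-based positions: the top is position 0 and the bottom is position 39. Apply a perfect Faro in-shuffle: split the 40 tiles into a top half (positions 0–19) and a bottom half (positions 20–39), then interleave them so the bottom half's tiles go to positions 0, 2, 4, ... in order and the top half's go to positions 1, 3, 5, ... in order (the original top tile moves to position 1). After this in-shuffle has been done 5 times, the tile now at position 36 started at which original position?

4

Work backwards from position 36, undoing one in-shuffle at a time:
36 ← 38 ← 39 ← 19 ← 9 ← 4
So the tile now at position 36 started at position 4.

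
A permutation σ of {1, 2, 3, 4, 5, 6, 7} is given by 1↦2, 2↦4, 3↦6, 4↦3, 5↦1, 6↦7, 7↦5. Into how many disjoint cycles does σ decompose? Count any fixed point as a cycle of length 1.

Cycle decomposition: (1 2 4 3 6 7 5).
1 cycle.

1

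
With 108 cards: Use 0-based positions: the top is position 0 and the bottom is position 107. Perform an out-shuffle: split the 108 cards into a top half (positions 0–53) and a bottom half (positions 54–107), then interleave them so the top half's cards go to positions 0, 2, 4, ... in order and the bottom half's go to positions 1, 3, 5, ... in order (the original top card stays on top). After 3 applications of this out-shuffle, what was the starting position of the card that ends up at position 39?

Work backwards from position 39, undoing one out-shuffle at a time:
39 ← 73 ← 90 ← 45
So the card now at position 39 started at position 45.

45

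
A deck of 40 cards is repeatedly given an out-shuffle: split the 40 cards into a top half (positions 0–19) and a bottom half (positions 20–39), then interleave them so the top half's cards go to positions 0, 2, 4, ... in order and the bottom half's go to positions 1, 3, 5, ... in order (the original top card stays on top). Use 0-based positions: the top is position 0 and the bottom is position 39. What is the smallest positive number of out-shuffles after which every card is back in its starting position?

12

The out-shuffle permutes the 40 positions with cycle lengths [1, 1, 2, 12, 12, 12].
Every card is home exactly when every cycle has completed a whole number of laps, i.e. after lcm(1, 2, 12) = 12 out-shuffles.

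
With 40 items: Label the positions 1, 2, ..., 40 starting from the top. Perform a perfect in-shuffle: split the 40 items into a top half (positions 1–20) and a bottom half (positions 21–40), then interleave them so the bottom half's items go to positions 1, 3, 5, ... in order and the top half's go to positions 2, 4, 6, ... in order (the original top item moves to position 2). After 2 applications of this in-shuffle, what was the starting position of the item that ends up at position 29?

Work backwards from position 29, undoing one in-shuffle at a time:
29 ← 35 ← 38
So the item now at position 29 started at position 38.

38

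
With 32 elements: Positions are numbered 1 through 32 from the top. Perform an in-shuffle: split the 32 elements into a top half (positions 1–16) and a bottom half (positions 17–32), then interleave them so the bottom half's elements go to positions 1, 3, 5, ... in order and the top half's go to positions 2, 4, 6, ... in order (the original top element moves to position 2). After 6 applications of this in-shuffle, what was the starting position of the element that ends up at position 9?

Work backwards from position 9, undoing one in-shuffle at a time:
9 ← 21 ← 27 ← 30 ← 15 ← 24 ← 12
So the element now at position 9 started at position 12.

12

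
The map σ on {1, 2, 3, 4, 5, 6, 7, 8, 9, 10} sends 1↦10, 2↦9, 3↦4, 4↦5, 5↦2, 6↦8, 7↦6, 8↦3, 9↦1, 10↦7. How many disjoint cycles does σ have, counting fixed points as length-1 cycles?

Cycle decomposition: (1 10 7 6 8 3 4 5 2 9).
1 cycle.

1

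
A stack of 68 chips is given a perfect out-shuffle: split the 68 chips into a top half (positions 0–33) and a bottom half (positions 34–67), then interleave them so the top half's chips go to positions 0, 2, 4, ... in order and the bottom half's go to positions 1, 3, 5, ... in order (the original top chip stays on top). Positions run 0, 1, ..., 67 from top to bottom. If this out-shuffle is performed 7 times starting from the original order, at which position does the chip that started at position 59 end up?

Track the chip's position through each out-shuffle:
59 → 51 → 35 → 3 → 6 → 12 → 24 → 48

48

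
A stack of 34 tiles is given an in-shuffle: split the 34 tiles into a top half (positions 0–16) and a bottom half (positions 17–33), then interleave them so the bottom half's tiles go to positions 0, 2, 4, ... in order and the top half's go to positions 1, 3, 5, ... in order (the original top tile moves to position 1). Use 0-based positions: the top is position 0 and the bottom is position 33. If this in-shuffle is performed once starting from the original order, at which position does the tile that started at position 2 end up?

5

Track the tile's position through each in-shuffle:
2 → 5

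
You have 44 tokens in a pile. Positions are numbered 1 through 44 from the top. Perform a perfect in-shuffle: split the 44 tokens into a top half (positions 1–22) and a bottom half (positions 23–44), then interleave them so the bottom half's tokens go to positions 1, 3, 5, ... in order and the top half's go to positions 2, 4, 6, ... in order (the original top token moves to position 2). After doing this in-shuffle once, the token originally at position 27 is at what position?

Track the token's position through each in-shuffle:
27 → 9

9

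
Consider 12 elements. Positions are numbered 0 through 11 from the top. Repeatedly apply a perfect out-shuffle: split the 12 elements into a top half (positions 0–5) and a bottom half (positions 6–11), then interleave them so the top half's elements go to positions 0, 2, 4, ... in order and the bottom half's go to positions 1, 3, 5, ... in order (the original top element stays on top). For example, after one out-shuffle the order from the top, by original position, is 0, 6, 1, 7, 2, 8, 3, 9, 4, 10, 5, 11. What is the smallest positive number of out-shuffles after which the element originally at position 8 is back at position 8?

10

Follow position 8 under repeated out-shuffles:
8 → 5 → 10 → 9 → 7 → 3 → 6 → 1 → 2 → 4 → 8
It first returns after 10 out-shuffles.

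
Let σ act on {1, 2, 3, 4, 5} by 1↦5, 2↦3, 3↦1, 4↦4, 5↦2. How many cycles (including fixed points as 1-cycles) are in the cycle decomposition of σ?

Cycle decomposition: (1 5 2 3) (4).
2 cycles.

2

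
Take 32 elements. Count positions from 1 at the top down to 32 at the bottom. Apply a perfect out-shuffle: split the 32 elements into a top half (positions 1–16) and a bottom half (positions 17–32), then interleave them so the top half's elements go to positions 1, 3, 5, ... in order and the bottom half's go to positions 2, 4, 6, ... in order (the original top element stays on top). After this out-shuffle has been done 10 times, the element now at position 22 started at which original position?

Work backwards from position 22, undoing one out-shuffle at a time:
22 ← 27 ← 14 ← 23 ← 12 ← 22 ← 27 ← 14 ← 23 ← 12 ← 22
So the element now at position 22 started at position 22.

22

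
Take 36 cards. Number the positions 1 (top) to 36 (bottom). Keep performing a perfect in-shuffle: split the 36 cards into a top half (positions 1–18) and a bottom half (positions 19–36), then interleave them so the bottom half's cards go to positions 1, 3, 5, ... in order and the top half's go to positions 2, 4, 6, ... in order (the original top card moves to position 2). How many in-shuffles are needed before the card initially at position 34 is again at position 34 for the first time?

Follow position 34 under repeated in-shuffles:
34 → 31 → 25 → 13 → 26 → 15 → 30 → 23 → ... → 34 (length 36)
It first returns after 36 in-shuffles.

36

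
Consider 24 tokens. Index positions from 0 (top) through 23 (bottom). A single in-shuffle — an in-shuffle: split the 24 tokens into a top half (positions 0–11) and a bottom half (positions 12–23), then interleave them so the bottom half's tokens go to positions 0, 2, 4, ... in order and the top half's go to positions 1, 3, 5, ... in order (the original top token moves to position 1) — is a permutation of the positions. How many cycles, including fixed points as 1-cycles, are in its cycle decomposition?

Trace each unvisited position around until it returns:
(0 1 3 7 15 6 ... len 20) (4 9 19 14)
2 cycles in total.

2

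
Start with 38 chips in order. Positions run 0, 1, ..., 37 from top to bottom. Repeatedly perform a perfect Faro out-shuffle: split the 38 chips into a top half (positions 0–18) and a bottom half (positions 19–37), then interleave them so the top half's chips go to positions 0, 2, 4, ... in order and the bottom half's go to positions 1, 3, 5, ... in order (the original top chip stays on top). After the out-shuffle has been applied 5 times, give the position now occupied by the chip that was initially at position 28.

Track the chip's position through each out-shuffle:
28 → 19 → 1 → 2 → 4 → 8

8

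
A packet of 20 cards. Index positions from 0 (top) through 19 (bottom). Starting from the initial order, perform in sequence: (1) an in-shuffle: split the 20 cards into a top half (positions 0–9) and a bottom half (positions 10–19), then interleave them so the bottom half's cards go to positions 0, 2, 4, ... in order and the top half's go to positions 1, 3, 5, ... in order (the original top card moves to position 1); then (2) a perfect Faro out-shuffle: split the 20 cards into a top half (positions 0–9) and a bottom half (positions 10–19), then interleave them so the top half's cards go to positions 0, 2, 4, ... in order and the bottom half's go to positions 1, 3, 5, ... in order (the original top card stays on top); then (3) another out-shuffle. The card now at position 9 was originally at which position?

Undo the operations in reverse order, starting from position 9:
  undo op 3 (out-shuffle, from bottom half): 9 ← 14
  undo op 2 (out-shuffle, from top half): 14 ← 7
  undo op 1 (in-shuffle, from top half): 7 ← 3
So the card at position 9 came from original position 3.

3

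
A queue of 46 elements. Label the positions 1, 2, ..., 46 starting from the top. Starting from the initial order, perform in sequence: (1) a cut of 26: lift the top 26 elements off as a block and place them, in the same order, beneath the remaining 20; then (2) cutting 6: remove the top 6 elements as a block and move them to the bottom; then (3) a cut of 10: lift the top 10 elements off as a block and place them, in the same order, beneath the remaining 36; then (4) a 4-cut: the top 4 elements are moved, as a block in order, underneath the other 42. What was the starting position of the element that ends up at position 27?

Undo the operations in reverse order, starting from position 27:
  undo op 4 (cut 4): 27 ← 31
  undo op 3 (cut 10): 31 ← 41
  undo op 2 (cut 6): 41 ← 1
  undo op 1 (cut 26): 1 ← 27
So the element at position 27 came from original position 27.

27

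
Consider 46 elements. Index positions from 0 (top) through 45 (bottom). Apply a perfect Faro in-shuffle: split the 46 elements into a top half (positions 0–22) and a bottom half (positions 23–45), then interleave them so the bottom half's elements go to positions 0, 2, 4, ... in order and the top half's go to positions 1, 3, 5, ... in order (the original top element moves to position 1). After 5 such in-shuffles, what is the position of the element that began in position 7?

Track the element's position through each in-shuffle:
7 → 15 → 31 → 16 → 33 → 20

20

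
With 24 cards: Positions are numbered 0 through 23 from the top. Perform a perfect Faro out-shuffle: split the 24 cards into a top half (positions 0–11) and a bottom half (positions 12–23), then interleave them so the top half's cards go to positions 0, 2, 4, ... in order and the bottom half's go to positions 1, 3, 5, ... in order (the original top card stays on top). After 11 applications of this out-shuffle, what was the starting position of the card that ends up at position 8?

Work backwards from position 8, undoing one out-shuffle at a time:
8 ← 4 ← 2 ← 1 ← 12 ← 6 ← 3 ← 13 ← 18 ← 9 ← 16 ← 8
So the card now at position 8 started at position 8.

8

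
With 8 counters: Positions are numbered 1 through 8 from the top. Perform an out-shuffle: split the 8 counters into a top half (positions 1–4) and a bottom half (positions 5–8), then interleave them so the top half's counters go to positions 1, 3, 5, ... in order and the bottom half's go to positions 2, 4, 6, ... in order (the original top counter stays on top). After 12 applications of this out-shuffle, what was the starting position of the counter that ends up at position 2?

Work backwards from position 2, undoing one out-shuffle at a time:
2 ← 5 ← 3 ← 2 ← 5 ← 3 ← 2 ← 5 ← 3 ← 2 ← 5 ← 3 ← 2
So the counter now at position 2 started at position 2.

2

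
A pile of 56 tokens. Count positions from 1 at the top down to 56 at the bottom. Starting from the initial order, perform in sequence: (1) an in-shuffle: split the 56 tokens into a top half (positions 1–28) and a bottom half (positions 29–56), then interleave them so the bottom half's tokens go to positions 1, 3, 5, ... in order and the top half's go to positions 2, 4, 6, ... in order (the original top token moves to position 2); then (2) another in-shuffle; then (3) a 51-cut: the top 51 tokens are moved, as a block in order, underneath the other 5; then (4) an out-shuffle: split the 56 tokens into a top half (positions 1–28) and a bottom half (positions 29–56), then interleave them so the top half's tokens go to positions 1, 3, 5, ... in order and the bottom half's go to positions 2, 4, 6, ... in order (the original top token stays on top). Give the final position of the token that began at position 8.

18

Track the token from position 8 forward through each operation:
  after op 1 (in-shuffle): 8 → 16
  after op 2 (in-shuffle): 16 → 32
  after op 3 (cut 51): 32 → 37
  after op 4 (out-shuffle): 37 → 18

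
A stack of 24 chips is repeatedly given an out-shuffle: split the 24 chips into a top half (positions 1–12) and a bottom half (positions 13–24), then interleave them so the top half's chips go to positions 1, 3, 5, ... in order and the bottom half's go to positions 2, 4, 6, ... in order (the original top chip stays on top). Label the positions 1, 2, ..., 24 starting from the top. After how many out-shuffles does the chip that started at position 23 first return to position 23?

11

Follow position 23 under repeated out-shuffles:
23 → 22 → 20 → 16 → 8 → 15 → 6 → 11 → 21 → 18 → 12 → 23
It first returns after 11 out-shuffles.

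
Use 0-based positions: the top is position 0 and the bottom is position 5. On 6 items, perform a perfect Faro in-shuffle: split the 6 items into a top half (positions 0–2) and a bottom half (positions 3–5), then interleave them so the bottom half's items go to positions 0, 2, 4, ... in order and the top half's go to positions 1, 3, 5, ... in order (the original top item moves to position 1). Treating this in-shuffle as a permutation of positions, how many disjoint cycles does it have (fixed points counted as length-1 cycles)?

Trace each unvisited position around until it returns:
(0 1 3) (2 5 4)
2 cycles in total.

2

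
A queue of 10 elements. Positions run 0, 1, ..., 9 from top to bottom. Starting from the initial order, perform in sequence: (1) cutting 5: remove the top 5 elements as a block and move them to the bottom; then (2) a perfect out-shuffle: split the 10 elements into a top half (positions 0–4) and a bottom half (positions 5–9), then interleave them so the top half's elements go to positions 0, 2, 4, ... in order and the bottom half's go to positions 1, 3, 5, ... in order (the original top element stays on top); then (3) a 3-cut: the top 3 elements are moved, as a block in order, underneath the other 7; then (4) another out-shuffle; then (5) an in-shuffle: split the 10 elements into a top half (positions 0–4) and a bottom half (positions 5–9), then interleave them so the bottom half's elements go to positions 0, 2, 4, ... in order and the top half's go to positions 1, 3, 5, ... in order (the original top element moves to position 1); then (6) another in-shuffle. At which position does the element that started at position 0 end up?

Track the element from position 0 forward through each operation:
  after op 1 (cut 5): 0 → 5
  after op 2 (out-shuffle): 5 → 1
  after op 3 (cut 3): 1 → 8
  after op 4 (out-shuffle): 8 → 7
  after op 5 (in-shuffle): 7 → 4
  after op 6 (in-shuffle): 4 → 9

9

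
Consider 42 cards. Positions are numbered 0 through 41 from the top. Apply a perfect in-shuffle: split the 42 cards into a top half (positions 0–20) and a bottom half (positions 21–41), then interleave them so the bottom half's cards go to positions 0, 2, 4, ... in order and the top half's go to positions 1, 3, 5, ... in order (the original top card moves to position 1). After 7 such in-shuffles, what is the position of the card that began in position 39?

2

Track the card's position through each in-shuffle:
39 → 36 → 30 → 18 → 37 → 32 → 22 → 2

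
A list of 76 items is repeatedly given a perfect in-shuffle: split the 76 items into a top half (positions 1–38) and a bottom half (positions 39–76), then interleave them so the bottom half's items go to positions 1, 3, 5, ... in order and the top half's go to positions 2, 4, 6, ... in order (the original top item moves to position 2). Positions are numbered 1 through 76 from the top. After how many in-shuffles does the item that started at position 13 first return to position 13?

30

Follow position 13 under repeated in-shuffles:
13 → 26 → 52 → 27 → 54 → 31 → 62 → 47 → ... → 13 (length 30)
It first returns after 30 in-shuffles.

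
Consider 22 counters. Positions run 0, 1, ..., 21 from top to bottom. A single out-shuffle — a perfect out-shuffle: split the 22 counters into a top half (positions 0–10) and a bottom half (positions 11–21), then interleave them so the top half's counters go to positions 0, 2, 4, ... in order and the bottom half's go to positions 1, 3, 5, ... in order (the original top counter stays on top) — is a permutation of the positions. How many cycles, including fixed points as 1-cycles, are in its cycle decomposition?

Trace each unvisited position around until it returns:
(0) (1 2 4 8 16 11) (3 6 12) (5 10 20 19 17 13) (7 14) (9 18 15) (21)
7 cycles in total.

7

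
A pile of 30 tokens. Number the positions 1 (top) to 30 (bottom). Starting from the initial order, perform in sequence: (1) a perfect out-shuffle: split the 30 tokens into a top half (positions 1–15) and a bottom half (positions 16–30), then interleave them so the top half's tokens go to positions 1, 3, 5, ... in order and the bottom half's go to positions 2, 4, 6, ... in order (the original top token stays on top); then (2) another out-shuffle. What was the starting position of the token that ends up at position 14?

26

Undo the operations in reverse order, starting from position 14:
  undo op 2 (out-shuffle, from bottom half): 14 ← 22
  undo op 1 (out-shuffle, from bottom half): 22 ← 26
So the token at position 14 came from original position 26.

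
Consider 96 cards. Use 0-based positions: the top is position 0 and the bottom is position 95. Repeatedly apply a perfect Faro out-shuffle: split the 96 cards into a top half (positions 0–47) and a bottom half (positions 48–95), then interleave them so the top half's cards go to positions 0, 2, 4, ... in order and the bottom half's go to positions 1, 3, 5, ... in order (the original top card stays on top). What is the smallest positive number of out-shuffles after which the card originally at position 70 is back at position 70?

18

Follow position 70 under repeated out-shuffles:
70 → 45 → 90 → 85 → 75 → 55 → 15 → 30 → 60 → 25 → 50 → 5 → 10 → 20 → 40 → 80 → 65 → 35 → 70
It first returns after 18 out-shuffles.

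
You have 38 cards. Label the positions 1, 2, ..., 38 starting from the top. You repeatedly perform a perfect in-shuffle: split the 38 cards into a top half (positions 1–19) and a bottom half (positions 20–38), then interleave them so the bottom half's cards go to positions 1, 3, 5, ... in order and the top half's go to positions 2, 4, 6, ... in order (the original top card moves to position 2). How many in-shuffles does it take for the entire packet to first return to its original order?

The in-shuffle permutes the 38 positions with cycle lengths [2, 12, 12, 12].
Every card is home exactly when every cycle has completed a whole number of laps, i.e. after lcm(2, 12) = 12 in-shuffles.

12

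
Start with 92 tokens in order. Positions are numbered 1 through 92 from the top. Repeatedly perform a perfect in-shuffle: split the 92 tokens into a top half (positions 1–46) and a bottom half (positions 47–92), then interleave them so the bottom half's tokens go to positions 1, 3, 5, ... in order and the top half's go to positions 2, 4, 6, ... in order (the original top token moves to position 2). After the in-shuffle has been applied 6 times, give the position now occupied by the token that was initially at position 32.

Track the token's position through each in-shuffle:
32 → 64 → 35 → 70 → 47 → 1 → 2

2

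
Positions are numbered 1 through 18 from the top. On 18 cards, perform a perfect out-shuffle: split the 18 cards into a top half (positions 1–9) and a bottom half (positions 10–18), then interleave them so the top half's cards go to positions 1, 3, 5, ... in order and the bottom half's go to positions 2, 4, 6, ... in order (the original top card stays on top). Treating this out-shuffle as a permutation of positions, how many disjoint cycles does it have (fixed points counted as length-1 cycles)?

4

Trace each unvisited position around until it returns:
(1) (2 3 5 9 17 16 14 10) (4 7 13 8 15 12 6 11) (18)
4 cycles in total.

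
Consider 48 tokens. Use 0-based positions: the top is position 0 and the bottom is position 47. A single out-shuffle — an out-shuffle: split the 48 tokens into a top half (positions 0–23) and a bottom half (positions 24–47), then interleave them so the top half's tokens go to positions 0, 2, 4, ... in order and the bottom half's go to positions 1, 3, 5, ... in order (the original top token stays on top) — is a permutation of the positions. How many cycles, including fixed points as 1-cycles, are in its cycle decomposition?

4

Trace each unvisited position around until it returns:
(0) (1 2 4 8 16 32 ... len 23) (5 10 20 40 33 19 ... len 23) (47)
4 cycles in total.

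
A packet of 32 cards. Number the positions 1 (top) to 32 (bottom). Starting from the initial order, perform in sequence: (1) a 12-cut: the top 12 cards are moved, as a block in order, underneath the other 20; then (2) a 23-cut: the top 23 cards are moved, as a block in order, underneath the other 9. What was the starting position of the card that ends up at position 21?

Undo the operations in reverse order, starting from position 21:
  undo op 2 (cut 23): 21 ← 12
  undo op 1 (cut 12): 12 ← 24
So the card at position 21 came from original position 24.

24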